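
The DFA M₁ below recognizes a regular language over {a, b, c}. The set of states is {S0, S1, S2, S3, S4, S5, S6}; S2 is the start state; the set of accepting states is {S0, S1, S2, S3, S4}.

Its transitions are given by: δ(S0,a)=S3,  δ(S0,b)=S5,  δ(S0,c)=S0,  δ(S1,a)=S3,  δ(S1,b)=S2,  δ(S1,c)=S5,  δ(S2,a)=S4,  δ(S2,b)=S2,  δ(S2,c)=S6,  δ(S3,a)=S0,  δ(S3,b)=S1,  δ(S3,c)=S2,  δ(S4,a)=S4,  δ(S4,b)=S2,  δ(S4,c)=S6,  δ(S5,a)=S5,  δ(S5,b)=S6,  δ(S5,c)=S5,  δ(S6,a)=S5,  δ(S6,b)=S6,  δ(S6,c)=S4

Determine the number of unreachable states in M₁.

BFS from S2 reaches {S2, S4, S5, S6}; the 3 state(s) S0, S1, S3 are never visited.

3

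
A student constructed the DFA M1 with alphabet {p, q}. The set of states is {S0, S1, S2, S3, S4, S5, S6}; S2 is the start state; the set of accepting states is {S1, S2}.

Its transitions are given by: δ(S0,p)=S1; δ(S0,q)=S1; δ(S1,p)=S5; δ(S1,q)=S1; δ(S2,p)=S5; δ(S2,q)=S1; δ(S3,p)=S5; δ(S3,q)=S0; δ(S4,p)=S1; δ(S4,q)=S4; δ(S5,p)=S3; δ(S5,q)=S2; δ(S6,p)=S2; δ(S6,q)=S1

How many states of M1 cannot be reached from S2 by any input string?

2

Starting at S2 and following transitions, the reachable set is {S0, S1, S2, S3, S5}. That leaves S4, S6 unreachable — 2 in total.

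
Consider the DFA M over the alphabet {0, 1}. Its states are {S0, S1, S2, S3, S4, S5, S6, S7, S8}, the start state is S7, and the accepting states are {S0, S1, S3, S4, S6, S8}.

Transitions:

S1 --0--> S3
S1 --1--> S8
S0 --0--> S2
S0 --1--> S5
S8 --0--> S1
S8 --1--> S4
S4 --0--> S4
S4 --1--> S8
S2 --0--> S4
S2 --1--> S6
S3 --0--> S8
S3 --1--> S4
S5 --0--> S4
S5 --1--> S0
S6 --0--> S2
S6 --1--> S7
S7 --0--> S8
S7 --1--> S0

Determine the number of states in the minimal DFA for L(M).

P0 = {S0,S1,S3,S4,S6,S8} | {S2,S5,S7}.
On input 0, block {S0,S1,S3,S4,S6,S8} splits into {S1,S3,S4,S8} and {S0,S6}.
No further refinement is possible. Final partition (3 blocks): {S1,S3,S4,S8} | {S2,S5,S7} | {S0,S6}.

3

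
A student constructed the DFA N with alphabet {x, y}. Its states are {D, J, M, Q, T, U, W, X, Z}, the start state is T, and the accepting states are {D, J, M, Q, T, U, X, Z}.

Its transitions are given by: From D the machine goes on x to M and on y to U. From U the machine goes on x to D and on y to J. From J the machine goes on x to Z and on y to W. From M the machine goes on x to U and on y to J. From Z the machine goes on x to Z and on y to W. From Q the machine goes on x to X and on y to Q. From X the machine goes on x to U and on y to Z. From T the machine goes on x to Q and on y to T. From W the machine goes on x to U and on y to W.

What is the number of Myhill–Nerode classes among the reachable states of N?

Every state is reachable, so we keep all 9.
P0 = {D,J,M,Q,T,U,X,Z} | {W}.
On input y, block {D,J,M,Q,T,U,X,Z} splits into {D,M,Q,T,U,X} and {J,Z}.
On input y, block {D,M,Q,T,U,X} splits into {M,U,X} and {D,Q,T}.
Split {M,U,X} by δ(·,x) → {M,X} and {U}.
Refine {D,Q,T} on symbol x: members go to different blocks, giving {D,Q} and {T}.
On input y, block {D,Q} splits into {D} and {Q}.
No further refinement is possible. Final partition (7 blocks): {M,X} | {W} | {J,Z} | {D} | {U} | {T} | {Q}.

7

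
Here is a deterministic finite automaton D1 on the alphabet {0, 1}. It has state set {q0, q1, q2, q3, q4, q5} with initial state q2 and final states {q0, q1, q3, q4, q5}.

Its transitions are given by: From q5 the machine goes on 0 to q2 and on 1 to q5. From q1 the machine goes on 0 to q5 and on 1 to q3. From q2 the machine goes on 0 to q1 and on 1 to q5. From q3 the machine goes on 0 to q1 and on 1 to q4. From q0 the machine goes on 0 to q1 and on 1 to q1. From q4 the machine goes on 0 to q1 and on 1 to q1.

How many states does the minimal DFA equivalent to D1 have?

Reachable states from the start: {q1,q2,q3,q4,q5}. Unreachable: {q0} — drop them.
P0 = {q1,q3,q4,q5} | {q2}.
Refine {q1,q3,q4,q5} on symbol 0: members go to different blocks, giving {q1,q3,q4} and {q5}.
On input 0, block {q1,q3,q4} splits into {q3,q4} and {q1}.
On input 1, block {q3,q4} splits into {q3} and {q4}.
Stable partition: {q3} | {q2} | {q5} | {q1} | {q4} — 5 equivalence classes.

5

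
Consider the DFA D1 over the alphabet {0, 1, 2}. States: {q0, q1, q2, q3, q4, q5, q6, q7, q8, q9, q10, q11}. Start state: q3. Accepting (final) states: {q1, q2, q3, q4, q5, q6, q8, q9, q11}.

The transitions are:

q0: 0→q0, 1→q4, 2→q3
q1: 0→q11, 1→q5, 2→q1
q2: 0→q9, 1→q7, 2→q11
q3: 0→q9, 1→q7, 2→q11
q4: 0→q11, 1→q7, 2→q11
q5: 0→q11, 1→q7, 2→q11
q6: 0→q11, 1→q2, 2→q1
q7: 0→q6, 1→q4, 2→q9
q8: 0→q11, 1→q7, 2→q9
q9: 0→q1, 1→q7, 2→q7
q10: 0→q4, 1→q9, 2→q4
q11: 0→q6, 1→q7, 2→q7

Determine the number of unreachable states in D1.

3

BFS from q3 reaches {q1, q2, q3, q4, q5, q6, q7, q9, q11}; the 3 state(s) q0, q8, q10 are never visited.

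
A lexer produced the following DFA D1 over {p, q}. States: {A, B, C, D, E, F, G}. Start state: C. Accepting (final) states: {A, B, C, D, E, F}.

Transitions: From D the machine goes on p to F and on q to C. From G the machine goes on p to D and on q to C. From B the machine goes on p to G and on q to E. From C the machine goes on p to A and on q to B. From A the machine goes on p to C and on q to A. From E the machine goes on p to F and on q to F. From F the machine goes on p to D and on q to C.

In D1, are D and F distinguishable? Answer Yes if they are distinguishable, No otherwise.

P0 = {A,B,C,D,E,F} | {G}.
On input p, block {A,B,C,D,E,F} splits into {A,C,D,E,F} and {B}.
Refine {A,C,D,E,F} on symbol q: members go to different blocks, giving {A,D,E,F} and {C}.
On input p, block {A,D,E,F} splits into {D,E,F} and {A}.
On input q, block {D,E,F} splits into {D,F} and {E}.
No further refinement is possible. Final partition (6 blocks): {D,F} | {G} | {B} | {C} | {A} | {E}.
D and F lie in the same block of the stable partition, so they are equivalent — no string distinguishes them.

No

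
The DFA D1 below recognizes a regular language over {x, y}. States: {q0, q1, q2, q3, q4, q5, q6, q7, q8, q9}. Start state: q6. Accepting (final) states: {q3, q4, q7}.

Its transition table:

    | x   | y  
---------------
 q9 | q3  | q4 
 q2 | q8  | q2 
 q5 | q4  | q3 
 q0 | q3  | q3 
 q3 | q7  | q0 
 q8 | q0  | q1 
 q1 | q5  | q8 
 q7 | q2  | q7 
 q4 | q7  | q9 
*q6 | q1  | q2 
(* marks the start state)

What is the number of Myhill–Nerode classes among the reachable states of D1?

Start with accepting vs non-accepting: {q3,q4,q7} | {q0,q1,q2,q5,q6,q8,q9}.
Refine {q3,q4,q7} on symbol x: members go to different blocks, giving {q3,q4} and {q7}.
Refine {q0,q1,q2,q5,q6,q8,q9} on symbol x: members go to different blocks, giving {q1,q2,q6,q8} and {q0,q5,q9}.
Refine {q1,q2,q6,q8} on symbol x: members go to different blocks, giving {q1,q8} and {q2,q6}.
No further refinement is possible. Final partition (5 blocks): {q3,q4} | {q1,q8} | {q7} | {q0,q5,q9} | {q2,q6}.

5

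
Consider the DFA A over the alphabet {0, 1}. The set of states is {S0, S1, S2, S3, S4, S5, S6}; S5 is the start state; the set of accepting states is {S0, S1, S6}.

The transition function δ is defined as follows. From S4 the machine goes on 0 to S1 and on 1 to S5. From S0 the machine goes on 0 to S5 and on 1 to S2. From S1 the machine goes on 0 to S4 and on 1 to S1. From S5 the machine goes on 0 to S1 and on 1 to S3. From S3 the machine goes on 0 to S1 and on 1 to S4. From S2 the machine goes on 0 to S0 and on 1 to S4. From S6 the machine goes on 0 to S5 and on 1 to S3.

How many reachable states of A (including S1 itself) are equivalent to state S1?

Reachable states from the start: {S1,S3,S4,S5}. Unreachable: {S0,S2,S6} — drop them.
Initial partition by acceptance: {S1} | {S3,S4,S5}.
No further refinement is possible. Final partition (2 blocks): {S1} | {S3,S4,S5}.
State S1 belongs to the block {S1}, which has 1 states.

1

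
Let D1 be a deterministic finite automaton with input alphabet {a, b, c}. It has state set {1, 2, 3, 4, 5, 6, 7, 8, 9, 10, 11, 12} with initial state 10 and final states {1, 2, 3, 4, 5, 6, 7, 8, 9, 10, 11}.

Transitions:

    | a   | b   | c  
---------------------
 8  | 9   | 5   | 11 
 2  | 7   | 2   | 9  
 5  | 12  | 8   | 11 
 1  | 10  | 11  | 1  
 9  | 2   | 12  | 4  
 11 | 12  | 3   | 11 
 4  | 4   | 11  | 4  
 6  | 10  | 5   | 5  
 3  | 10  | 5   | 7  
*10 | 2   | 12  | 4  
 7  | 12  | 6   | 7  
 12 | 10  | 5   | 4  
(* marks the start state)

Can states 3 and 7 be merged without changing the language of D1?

No

Reachable states from the start: {2,3,4,5,6,7,8,9,10,11,12}. Unreachable: {1} — drop them.
P0 = {2,3,4,5,6,7,8,9,10,11} | {12}.
Split {2,3,4,5,6,7,8,9,10,11} by δ(·,a) → {2,3,4,6,8,9,10} and {5,7,11}.
Refine {2,3,4,6,8,9,10} on symbol a: members go to different blocks, giving {3,4,6,8,9,10} and {2}.
On input a, block {3,4,6,8,9,10} splits into {3,4,6,8} and {9,10}.
Split {3,4,6,8} by δ(·,a) → {3,6,8} and {4}.
Stable partition: {3,6,8} | {12} | {5,7,11} | {2} | {9,10} | {4} — 6 equivalence classes.
3 and 7 end up in different blocks, so they are distinguishable. For instance, the string 'a' is accepted from only 3.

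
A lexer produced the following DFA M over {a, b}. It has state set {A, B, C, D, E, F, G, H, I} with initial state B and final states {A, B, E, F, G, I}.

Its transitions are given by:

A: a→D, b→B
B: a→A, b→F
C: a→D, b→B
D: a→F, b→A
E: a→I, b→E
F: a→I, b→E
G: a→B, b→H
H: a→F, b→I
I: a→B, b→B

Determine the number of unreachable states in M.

Starting at B and following transitions, the reachable set is {A, B, D, E, F, I}. That leaves C, G, H unreachable — 3 in total.

3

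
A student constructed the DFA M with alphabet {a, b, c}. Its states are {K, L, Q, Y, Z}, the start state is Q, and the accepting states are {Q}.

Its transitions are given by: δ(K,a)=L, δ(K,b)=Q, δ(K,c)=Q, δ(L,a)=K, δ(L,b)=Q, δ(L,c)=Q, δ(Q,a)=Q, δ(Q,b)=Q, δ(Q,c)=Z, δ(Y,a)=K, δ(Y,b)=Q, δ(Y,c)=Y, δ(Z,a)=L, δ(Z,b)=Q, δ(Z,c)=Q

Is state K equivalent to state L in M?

Yes

First remove the unreachable states {Y}; 4 states remain.
P0 = {Q} | {K,L,Z}.
Stable partition: {Q} | {K,L,Z} — 2 equivalence classes.
K and L lie in the same block of the stable partition, so they are equivalent — no string distinguishes them.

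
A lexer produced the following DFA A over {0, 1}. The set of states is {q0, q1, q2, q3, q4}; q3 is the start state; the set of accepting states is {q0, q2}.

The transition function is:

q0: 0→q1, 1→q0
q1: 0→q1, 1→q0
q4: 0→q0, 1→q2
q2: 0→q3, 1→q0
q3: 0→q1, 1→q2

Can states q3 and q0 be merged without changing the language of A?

No

States {q4} cannot be reached from the start state, so discard them.
Initial partition by acceptance: {q0,q2} | {q1,q3}.
Stable partition: {q0,q2} | {q1,q3} — 2 equivalence classes.
q3 and q0 end up in different blocks, so they are distinguishable. For instance, the string 'ε' is accepted from only q0.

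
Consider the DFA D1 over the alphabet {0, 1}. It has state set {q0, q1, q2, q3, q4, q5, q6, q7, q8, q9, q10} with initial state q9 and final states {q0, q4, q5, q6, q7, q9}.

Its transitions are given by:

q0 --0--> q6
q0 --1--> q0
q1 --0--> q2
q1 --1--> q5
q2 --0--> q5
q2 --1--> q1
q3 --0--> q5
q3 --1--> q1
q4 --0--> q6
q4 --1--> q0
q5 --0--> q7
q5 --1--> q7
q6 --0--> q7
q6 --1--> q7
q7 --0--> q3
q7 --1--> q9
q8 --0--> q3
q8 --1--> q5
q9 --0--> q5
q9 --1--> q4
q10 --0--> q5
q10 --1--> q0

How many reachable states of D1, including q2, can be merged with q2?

2

First remove the unreachable states {q8,q10}; 9 states remain.
Initial partition by acceptance: {q0,q4,q5,q6,q7,q9} | {q1,q2,q3}.
On input 0, block {q0,q4,q5,q6,q7,q9} splits into {q0,q4,q5,q6,q9} and {q7}.
On input 0, block {q0,q4,q5,q6,q9} splits into {q0,q4,q9} and {q5,q6}.
Refine {q1,q2,q3} on symbol 0: members go to different blocks, giving {q2,q3} and {q1}.
No further refinement is possible. Final partition (5 blocks): {q0,q4,q9} | {q2,q3} | {q7} | {q5,q6} | {q1}.
The equivalence class containing q2 is {q2,q3}, of size 2.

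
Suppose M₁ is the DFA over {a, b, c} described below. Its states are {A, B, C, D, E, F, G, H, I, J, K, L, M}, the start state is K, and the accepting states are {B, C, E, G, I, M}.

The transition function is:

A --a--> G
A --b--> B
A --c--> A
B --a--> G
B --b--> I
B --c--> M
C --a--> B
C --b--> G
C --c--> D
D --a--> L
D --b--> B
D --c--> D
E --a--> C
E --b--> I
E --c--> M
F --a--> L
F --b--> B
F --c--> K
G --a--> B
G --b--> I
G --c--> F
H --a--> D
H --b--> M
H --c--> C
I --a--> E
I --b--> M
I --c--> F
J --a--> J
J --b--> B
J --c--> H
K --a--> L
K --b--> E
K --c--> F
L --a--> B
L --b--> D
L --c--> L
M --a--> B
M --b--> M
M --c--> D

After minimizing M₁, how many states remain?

First remove the unreachable states {A,H,J}; 10 states remain.
Start with accepting vs non-accepting: {B,C,E,G,I,M} | {D,F,K,L}.
Split {B,C,E,G,I,M} by δ(·,c) → {C,G,I,M} and {B,E}.
Split {D,F,K,L} by δ(·,a) → {D,F,K} and {L}.
No further refinement is possible. Final partition (4 blocks): {C,G,I,M} | {D,F,K} | {B,E} | {L}.

4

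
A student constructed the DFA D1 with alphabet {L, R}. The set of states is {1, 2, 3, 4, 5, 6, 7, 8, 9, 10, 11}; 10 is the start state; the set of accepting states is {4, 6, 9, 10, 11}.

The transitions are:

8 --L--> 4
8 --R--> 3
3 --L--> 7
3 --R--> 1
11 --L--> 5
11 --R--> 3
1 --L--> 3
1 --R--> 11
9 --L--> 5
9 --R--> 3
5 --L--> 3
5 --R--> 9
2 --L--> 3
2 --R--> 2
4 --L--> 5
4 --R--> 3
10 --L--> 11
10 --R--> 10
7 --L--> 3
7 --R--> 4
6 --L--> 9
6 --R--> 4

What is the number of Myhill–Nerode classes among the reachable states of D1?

States {2,6,8} cannot be reached from the start state, so discard them.
Start with accepting vs non-accepting: {4,9,10,11} | {1,3,5,7}.
Refine {4,9,10,11} on symbol L: members go to different blocks, giving {4,9,11} and {10}.
Refine {1,3,5,7} on symbol R: members go to different blocks, giving {1,5,7} and {3}.
The partition is now stable with 4 blocks: {4,9,11} | {1,5,7} | {10} | {3}.

4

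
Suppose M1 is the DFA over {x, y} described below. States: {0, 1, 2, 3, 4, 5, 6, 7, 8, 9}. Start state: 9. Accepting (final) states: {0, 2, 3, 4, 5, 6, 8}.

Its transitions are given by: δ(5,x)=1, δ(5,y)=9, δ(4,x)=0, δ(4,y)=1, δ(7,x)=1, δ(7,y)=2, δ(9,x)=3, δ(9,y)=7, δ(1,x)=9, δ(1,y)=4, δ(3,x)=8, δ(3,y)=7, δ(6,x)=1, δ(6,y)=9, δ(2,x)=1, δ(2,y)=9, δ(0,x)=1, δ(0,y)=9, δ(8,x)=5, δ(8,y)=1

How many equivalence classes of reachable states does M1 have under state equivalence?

6

Reachable states from the start: {0,1,2,3,4,5,7,8,9}. Unreachable: {6} — drop them.
Initial partition by acceptance: {0,2,3,4,5,8} | {1,7,9}.
Refine {0,2,3,4,5,8} on symbol x: members go to different blocks, giving {0,2,5} and {3,4,8}.
On input x, block {1,7,9} splits into {1,7} and {9}.
Refine {1,7} on symbol x: members go to different blocks, giving {1} and {7}.
Refine {3,4,8} on symbol x: members go to different blocks, giving {4,8} and {3}.
No further refinement is possible. Final partition (6 blocks): {0,2,5} | {1} | {4,8} | {9} | {7} | {3}.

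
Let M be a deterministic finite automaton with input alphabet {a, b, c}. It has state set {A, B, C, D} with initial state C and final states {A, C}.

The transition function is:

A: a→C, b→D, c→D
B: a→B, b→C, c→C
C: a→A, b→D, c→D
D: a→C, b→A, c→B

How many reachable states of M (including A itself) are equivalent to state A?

Start with accepting vs non-accepting: {A,C} | {B,D}.
On input a, block {B,D} splits into {B} and {D}.
No further refinement is possible. Final partition (3 blocks): {A,C} | {B} | {D}.
The equivalence class containing A is {A,C}, of size 2.

2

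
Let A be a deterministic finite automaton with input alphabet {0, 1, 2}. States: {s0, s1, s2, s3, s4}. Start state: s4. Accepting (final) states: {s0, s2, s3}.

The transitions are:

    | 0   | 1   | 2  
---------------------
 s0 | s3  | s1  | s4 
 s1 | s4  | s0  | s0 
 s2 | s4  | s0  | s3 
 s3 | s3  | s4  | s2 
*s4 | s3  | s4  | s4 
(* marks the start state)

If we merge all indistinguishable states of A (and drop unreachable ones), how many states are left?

5

All states are reachable from the start state.
Start with accepting vs non-accepting: {s0,s2,s3} | {s1,s4}.
Refine {s0,s2,s3} on symbol 0: members go to different blocks, giving {s0,s3} and {s2}.
Refine {s0,s3} on symbol 2: members go to different blocks, giving {s0} and {s3}.
On input 0, block {s1,s4} splits into {s1} and {s4}.
Stable partition: {s0} | {s1} | {s2} | {s3} | {s4} — 5 equivalence classes.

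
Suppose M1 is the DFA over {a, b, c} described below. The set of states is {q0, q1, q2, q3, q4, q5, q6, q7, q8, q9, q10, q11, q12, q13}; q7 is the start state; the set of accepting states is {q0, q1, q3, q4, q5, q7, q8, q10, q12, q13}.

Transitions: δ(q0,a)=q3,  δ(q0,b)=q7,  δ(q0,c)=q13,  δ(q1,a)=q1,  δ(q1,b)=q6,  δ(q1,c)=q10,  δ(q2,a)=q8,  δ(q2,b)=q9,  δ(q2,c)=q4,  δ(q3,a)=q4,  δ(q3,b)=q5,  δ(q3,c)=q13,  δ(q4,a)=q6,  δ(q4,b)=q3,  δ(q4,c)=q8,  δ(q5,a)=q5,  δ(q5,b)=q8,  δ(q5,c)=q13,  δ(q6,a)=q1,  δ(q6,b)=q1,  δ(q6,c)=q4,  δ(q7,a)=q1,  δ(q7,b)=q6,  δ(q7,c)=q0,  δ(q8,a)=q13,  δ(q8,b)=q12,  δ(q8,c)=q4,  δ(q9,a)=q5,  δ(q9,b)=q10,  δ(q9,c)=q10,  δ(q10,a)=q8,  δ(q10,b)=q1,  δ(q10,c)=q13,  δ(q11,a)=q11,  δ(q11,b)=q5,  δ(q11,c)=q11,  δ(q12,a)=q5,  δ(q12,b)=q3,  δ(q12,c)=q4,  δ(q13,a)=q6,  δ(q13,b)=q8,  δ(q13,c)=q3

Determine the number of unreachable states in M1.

BFS from q7 reaches {q0, q1, q3, q4, q5, q6, q7, q8, q10, q12, q13}; the 3 state(s) q2, q9, q11 are never visited.

3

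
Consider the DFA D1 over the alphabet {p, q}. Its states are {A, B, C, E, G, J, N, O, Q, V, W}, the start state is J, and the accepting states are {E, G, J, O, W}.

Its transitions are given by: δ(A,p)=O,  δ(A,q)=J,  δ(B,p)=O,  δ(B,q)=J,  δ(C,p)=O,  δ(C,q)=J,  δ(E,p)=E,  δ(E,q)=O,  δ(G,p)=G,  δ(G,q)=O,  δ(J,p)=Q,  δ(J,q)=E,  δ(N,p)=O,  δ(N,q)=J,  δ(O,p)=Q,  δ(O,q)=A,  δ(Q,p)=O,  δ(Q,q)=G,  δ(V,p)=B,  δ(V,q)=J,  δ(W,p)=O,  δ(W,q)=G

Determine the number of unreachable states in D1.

5

Starting at J and following transitions, the reachable set is {A, E, G, J, O, Q}. That leaves B, C, N, V, W unreachable — 5 in total.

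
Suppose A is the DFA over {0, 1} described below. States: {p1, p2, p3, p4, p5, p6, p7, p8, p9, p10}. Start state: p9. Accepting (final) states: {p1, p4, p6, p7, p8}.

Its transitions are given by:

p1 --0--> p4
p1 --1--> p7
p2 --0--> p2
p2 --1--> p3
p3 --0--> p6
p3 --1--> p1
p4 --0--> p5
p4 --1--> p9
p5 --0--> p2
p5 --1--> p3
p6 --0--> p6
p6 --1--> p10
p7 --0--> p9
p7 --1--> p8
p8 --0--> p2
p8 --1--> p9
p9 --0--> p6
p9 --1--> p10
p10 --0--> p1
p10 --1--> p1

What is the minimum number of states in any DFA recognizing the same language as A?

Every state is reachable, so we keep all 10.
P0 = {p1,p4,p6,p7,p8} | {p2,p3,p5,p9,p10}.
Refine {p1,p4,p6,p7,p8} on symbol 0: members go to different blocks, giving {p4,p7,p8} and {p1,p6}.
Refine {p4,p7,p8} on symbol 1: members go to different blocks, giving {p4,p8} and {p7}.
Split {p2,p3,p5,p9,p10} by δ(·,0) → {p3,p9,p10} and {p2,p5}.
Refine {p3,p9,p10} on symbol 1: members go to different blocks, giving {p3,p10} and {p9}.
On input 0, block {p1,p6} splits into {p1} and {p6}.
Refine {p3,p10} on symbol 0: members go to different blocks, giving {p3} and {p10}.
No further refinement is possible. Final partition (8 blocks): {p4,p8} | {p3} | {p1} | {p7} | {p2,p5} | {p9} | {p6} | {p10}.

8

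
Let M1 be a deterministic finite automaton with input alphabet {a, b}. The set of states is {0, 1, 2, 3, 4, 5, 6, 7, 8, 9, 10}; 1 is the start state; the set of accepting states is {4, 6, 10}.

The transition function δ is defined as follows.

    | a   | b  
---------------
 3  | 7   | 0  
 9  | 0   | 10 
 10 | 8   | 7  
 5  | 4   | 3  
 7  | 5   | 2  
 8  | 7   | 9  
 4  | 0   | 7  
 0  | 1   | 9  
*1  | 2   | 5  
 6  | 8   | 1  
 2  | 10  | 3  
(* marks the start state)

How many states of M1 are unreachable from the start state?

1

No path from 1 leads to 6; the other 10 states are all reachable.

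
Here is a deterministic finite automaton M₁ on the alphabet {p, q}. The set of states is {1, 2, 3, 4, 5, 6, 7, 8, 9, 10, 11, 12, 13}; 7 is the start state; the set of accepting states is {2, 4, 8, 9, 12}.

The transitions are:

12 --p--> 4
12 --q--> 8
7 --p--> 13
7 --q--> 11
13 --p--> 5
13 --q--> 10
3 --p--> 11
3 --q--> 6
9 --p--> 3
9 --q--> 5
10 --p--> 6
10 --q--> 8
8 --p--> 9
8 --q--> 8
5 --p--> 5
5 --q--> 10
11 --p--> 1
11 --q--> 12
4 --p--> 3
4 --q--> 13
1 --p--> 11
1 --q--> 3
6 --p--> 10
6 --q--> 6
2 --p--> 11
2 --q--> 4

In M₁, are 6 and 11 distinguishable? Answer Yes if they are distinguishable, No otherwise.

Yes

Reachable states from the start: {1,3,4,5,6,7,8,9,10,11,12,13}. Unreachable: {2} — drop them.
Start with accepting vs non-accepting: {4,8,9,12} | {1,3,5,6,7,10,11,13}.
Split {4,8,9,12} by δ(·,p) → {4,9} and {8,12}.
Refine {1,3,5,6,7,10,11,13} on symbol q: members go to different blocks, giving {1,3,5,6,7,13} and {10,11}.
Refine {1,3,5,6,7,13} on symbol p: members go to different blocks, giving {1,3,6} and {5,7,13}.
No further refinement is possible. Final partition (5 blocks): {4,9} | {1,3,6} | {8,12} | {10,11} | {5,7,13}.
6 and 11 end up in different blocks, so they are distinguishable. For instance, the string 'q' is accepted from only 11.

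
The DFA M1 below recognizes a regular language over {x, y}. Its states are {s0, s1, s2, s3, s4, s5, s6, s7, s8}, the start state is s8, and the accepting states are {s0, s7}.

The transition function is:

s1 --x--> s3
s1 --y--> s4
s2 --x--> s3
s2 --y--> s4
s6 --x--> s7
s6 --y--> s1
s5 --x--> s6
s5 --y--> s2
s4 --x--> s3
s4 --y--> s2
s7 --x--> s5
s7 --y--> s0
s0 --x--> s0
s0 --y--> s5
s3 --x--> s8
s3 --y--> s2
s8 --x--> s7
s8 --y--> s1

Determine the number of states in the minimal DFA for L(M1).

All states are reachable from the start state.
Start with accepting vs non-accepting: {s0,s7} | {s1,s2,s3,s4,s5,s6,s8}.
Split {s0,s7} by δ(·,x) → {s0} and {s7}.
On input x, block {s1,s2,s3,s4,s5,s6,s8} splits into {s1,s2,s3,s4,s5} and {s6,s8}.
Split {s1,s2,s3,s4,s5} by δ(·,x) → {s1,s2,s4} and {s3,s5}.
Stable partition: {s0} | {s1,s2,s4} | {s7} | {s6,s8} | {s3,s5} — 5 equivalence classes.

5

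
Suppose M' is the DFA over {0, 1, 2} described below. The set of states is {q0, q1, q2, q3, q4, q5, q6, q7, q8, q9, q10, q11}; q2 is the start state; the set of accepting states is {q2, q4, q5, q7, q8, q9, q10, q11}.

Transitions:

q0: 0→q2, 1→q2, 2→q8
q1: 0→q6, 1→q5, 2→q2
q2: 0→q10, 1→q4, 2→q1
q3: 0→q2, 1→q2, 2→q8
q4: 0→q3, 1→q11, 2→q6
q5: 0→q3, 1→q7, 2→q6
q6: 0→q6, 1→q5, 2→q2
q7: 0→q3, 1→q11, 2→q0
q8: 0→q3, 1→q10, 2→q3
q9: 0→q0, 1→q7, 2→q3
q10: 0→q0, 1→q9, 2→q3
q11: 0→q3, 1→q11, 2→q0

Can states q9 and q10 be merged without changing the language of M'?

Yes

Start with accepting vs non-accepting: {q2,q4,q5,q7,q8,q9,q10,q11} | {q0,q1,q3,q6}.
On input 0, block {q2,q4,q5,q7,q8,q9,q10,q11} splits into {q4,q5,q7,q8,q9,q10,q11} and {q2}.
Refine {q0,q1,q3,q6} on symbol 0: members go to different blocks, giving {q0,q3} and {q1,q6}.
On input 2, block {q4,q5,q7,q8,q9,q10,q11} splits into {q7,q8,q9,q10,q11} and {q4,q5}.
The partition is now stable with 5 blocks: {q7,q8,q9,q10,q11} | {q0,q3} | {q2} | {q1,q6} | {q4,q5}.
q9 and q10 lie in the same block of the stable partition, so they are equivalent — no string distinguishes them.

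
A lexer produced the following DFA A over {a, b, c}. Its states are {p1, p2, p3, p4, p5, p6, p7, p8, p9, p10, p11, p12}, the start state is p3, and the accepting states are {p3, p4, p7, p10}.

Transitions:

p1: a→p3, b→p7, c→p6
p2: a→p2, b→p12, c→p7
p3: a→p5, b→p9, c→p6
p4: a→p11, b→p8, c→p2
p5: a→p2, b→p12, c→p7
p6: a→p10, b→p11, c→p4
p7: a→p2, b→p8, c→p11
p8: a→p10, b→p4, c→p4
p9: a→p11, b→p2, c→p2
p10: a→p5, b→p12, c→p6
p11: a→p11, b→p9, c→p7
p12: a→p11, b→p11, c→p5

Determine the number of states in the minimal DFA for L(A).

6

Reachable states from the start: {p2,p3,p4,p5,p6,p7,p8,p9,p10,p11,p12}. Unreachable: {p1} — drop them.
Initial partition by acceptance: {p3,p4,p7,p10} | {p2,p5,p6,p8,p9,p11,p12}.
On input a, block {p2,p5,p6,p8,p9,p11,p12} splits into {p2,p5,p9,p11,p12} and {p6,p8}.
On input b, block {p3,p4,p7,p10} splits into {p3,p10} and {p4,p7}.
Refine {p2,p5,p9,p11,p12} on symbol c: members go to different blocks, giving {p2,p5,p11} and {p9,p12}.
On input b, block {p6,p8} splits into {p6} and {p8}.
No further refinement is possible. Final partition (6 blocks): {p3,p10} | {p2,p5,p11} | {p6} | {p4,p7} | {p9,p12} | {p8}.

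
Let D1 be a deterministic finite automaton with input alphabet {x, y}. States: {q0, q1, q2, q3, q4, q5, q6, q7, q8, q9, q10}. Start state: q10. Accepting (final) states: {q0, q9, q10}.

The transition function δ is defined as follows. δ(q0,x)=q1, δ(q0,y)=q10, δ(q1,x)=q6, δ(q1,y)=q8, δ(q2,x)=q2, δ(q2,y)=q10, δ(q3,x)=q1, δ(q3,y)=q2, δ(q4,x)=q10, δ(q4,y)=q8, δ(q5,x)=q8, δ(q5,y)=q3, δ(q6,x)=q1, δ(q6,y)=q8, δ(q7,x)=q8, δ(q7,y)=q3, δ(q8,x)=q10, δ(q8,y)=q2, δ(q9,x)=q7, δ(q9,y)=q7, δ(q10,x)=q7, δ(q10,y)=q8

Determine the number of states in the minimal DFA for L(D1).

First remove the unreachable states {q0,q4,q5,q9}; 7 states remain.
P0 = {q10} | {q1,q2,q3,q6,q7,q8}.
Split {q1,q2,q3,q6,q7,q8} by δ(·,x) → {q1,q2,q3,q6,q7} and {q8}.
Split {q1,q2,q3,q6,q7} by δ(·,x) → {q1,q2,q3,q6} and {q7}.
Refine {q1,q2,q3,q6} on symbol y: members go to different blocks, giving {q1,q6} and {q2} and {q3}.
The partition is now stable with 6 blocks: {q10} | {q1,q6} | {q8} | {q7} | {q2} | {q3}.

6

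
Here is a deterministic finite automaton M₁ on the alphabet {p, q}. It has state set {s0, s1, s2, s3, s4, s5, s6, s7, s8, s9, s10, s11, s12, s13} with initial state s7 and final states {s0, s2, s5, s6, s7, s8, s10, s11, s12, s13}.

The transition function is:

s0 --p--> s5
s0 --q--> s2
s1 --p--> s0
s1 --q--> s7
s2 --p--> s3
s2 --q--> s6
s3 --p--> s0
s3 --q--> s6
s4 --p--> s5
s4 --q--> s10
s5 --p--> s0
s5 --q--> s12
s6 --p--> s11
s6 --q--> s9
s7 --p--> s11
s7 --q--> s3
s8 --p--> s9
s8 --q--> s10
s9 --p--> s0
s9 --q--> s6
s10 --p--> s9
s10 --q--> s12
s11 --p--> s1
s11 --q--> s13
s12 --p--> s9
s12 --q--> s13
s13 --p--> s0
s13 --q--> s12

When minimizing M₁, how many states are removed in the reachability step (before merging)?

3

Starting at s7 and following transitions, the reachable set is {s0, s1, s2, s3, s5, s6, s7, s9, s11, s12, s13}. That leaves s4, s8, s10 unreachable — 3 in total.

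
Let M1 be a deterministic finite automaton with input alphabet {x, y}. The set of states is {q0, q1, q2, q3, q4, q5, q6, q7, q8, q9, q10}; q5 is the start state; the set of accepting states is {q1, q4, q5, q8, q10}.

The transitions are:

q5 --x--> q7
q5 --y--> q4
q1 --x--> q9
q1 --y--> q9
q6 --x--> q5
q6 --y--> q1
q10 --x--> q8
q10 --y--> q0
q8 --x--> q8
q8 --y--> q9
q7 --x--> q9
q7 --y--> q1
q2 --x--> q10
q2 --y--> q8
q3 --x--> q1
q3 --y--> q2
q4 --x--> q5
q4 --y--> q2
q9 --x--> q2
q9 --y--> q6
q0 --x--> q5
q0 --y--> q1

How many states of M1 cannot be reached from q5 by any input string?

1

No path from q5 leads to q3; the other 10 states are all reachable.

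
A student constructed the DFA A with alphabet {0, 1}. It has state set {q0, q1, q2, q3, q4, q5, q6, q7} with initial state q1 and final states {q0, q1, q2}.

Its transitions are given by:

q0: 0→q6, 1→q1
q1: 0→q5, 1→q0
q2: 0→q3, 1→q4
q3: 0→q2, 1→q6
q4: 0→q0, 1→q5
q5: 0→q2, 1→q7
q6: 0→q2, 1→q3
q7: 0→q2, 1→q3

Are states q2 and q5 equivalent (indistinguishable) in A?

No

All states are reachable from the start state.
Initial partition by acceptance: {q0,q1,q2} | {q3,q4,q5,q6,q7}.
On input 1, block {q0,q1,q2} splits into {q0,q1} and {q2}.
On input 0, block {q3,q4,q5,q6,q7} splits into {q3,q5,q6,q7} and {q4}.
Stable partition: {q0,q1} | {q3,q5,q6,q7} | {q2} | {q4} — 4 equivalence classes.
q2 and q5 end up in different blocks, so they are distinguishable. For instance, the string 'ε' is accepted from only q2.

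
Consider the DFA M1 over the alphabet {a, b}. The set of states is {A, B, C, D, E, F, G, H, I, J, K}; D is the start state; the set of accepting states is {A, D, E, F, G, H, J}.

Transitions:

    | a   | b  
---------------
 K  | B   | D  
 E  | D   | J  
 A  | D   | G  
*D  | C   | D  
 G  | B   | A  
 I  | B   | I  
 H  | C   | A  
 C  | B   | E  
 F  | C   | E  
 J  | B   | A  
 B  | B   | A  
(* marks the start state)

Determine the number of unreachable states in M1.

Starting at D and following transitions, the reachable set is {A, B, C, D, E, G, J}. That leaves F, H, I, K unreachable — 4 in total.

4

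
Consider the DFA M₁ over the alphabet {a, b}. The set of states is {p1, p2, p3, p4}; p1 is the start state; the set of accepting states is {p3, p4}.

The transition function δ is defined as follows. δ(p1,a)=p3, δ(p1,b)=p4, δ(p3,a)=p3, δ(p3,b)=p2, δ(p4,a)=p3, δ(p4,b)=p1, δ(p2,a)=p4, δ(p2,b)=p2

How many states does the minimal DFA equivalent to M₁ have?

4

P0 = {p3,p4} | {p1,p2}.
Split {p1,p2} by δ(·,b) → {p1} and {p2}.
Refine {p3,p4} on symbol b: members go to different blocks, giving {p3} and {p4}.
Stable partition: {p3} | {p1} | {p2} | {p4} — 4 equivalence classes.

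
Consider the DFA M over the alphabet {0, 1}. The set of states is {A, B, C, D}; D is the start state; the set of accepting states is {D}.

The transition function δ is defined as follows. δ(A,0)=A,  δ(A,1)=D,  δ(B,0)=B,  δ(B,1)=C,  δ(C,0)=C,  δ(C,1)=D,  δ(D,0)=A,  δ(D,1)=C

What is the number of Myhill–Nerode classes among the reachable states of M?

2

Reachable states from the start: {A,C,D}. Unreachable: {B} — drop them.
P0 = {D} | {A,C}.
The partition is now stable with 2 blocks: {D} | {A,C}.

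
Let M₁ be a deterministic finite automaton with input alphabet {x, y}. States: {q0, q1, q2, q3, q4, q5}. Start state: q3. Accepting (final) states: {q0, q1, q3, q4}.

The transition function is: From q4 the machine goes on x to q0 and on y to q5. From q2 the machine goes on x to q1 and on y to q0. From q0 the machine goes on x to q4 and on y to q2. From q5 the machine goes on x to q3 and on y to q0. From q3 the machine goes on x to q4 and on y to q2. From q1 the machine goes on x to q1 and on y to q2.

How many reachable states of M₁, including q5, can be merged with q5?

2

All states are reachable from the start state.
Start with accepting vs non-accepting: {q0,q1,q3,q4} | {q2,q5}.
The partition is now stable with 2 blocks: {q0,q1,q3,q4} | {q2,q5}.
State q5 belongs to the block {q2,q5}, which has 2 states.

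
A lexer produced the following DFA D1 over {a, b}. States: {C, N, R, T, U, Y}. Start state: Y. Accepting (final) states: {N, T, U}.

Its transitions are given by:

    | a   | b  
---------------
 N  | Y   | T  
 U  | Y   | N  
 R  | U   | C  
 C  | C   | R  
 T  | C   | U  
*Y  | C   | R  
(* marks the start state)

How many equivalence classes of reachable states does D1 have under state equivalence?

All states are reachable from the start state.
Start with accepting vs non-accepting: {N,T,U} | {C,R,Y}.
On input a, block {C,R,Y} splits into {C,Y} and {R}.
The partition is now stable with 3 blocks: {N,T,U} | {C,Y} | {R}.

3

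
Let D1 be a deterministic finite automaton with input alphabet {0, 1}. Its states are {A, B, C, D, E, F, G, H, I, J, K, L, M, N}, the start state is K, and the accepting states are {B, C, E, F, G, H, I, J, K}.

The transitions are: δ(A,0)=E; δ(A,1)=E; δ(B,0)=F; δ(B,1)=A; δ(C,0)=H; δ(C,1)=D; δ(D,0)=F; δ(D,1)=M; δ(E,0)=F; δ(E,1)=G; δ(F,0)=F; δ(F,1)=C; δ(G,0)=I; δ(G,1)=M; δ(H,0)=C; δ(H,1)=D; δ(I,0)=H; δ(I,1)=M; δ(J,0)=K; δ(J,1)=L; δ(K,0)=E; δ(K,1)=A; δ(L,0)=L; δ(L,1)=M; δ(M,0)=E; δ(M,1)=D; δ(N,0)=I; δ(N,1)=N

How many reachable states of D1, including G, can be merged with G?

States {B,J,L,N} cannot be reached from the start state, so discard them.
Initial partition by acceptance: {C,E,F,G,H,I,K} | {A,D,M}.
Split {C,E,F,G,H,I,K} by δ(·,1) → {C,G,H,I,K} and {E,F}.
On input 0, block {C,G,H,I,K} splits into {C,G,H,I} and {K}.
On input 1, block {A,D,M} splits into {D,M} and {A}.
No further refinement is possible. Final partition (5 blocks): {C,G,H,I} | {D,M} | {E,F} | {K} | {A}.
The equivalence class containing G is {C,G,H,I}, of size 4.

4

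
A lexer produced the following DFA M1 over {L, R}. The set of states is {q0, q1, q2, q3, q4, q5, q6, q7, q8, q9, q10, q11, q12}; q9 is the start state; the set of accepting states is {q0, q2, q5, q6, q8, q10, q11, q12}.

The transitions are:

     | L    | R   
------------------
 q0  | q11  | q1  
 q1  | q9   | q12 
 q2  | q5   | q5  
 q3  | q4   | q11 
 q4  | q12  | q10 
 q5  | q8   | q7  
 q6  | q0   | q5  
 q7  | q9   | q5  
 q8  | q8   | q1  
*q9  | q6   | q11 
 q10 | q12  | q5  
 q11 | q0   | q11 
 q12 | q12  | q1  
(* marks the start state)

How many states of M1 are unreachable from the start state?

BFS from q9 reaches {q0, q1, q5, q6, q7, q8, q9, q11, q12}; the 4 state(s) q2, q3, q4, q10 are never visited.

4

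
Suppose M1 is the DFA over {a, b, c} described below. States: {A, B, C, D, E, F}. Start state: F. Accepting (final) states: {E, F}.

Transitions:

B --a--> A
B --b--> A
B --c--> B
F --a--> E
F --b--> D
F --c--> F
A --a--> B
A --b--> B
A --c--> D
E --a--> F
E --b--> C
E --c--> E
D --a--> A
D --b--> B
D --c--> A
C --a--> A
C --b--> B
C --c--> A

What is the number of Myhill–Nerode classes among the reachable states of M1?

2

P0 = {E,F} | {A,B,C,D}.
No further refinement is possible. Final partition (2 blocks): {E,F} | {A,B,C,D}.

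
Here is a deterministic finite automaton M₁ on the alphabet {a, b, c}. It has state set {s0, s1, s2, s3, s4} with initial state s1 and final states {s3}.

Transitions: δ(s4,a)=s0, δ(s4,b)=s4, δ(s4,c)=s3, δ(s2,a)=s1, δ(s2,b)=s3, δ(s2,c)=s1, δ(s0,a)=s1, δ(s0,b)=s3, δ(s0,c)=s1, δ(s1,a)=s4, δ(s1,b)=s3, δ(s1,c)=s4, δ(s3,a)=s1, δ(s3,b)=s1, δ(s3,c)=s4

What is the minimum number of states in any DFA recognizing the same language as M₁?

First remove the unreachable states {s2}; 4 states remain.
Initial partition by acceptance: {s3} | {s0,s1,s4}.
On input b, block {s0,s1,s4} splits into {s0,s1} and {s4}.
On input a, block {s0,s1} splits into {s0} and {s1}.
Stable partition: {s3} | {s0} | {s4} | {s1} — 4 equivalence classes.

4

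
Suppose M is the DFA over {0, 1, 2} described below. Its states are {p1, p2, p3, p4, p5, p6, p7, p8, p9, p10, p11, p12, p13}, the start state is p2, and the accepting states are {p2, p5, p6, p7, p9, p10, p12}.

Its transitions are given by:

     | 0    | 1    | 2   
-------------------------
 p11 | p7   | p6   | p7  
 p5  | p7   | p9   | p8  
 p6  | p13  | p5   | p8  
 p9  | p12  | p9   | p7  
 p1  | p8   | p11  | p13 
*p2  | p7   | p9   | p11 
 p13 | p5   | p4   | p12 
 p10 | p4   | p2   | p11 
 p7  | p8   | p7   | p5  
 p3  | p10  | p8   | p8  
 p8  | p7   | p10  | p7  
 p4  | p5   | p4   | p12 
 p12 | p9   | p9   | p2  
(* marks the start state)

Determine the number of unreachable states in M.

2

Starting at p2 and following transitions, the reachable set is {p2, p4, p5, p6, p7, p8, p9, p10, p11, p12, p13}. That leaves p1, p3 unreachable — 2 in total.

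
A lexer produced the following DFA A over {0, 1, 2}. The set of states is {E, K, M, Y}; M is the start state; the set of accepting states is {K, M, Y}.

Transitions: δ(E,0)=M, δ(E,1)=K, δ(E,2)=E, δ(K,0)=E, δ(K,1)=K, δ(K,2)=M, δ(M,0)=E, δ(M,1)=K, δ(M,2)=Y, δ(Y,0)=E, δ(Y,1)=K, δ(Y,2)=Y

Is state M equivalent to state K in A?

P0 = {K,M,Y} | {E}.
No further refinement is possible. Final partition (2 blocks): {K,M,Y} | {E}.
M and K lie in the same block of the stable partition, so they are equivalent — no string distinguishes them.

Yes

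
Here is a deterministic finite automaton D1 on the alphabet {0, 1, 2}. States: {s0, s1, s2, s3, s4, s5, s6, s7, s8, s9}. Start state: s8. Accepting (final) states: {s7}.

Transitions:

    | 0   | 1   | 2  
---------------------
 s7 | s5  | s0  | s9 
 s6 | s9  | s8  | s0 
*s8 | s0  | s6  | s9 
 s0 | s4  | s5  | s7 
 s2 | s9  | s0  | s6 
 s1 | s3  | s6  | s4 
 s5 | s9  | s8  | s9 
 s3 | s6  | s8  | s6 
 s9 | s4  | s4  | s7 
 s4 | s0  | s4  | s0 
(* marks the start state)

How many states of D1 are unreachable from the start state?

Starting at s8 and following transitions, the reachable set is {s0, s4, s5, s6, s7, s8, s9}. That leaves s1, s2, s3 unreachable — 3 in total.

3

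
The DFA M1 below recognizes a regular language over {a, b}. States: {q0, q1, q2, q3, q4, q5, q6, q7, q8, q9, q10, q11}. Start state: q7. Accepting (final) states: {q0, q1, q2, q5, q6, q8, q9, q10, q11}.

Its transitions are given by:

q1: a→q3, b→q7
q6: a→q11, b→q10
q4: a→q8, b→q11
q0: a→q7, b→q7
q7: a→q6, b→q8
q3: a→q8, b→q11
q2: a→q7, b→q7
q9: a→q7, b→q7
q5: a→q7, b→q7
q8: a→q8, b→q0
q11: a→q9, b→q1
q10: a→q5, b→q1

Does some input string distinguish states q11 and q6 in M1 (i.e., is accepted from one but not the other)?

First remove the unreachable states {q2,q4}; 10 states remain.
P0 = {q0,q1,q5,q6,q8,q9,q10,q11} | {q3,q7}.
Refine {q0,q1,q5,q6,q8,q9,q10,q11} on symbol a: members go to different blocks, giving {q0,q1,q5,q9} and {q6,q8,q10,q11}.
Split {q6,q8,q10,q11} by δ(·,a) → {q6,q8} and {q10,q11}.
Refine {q3,q7} on symbol b: members go to different blocks, giving {q3} and {q7}.
Split {q0,q1,q5,q9} by δ(·,a) → {q0,q5,q9} and {q1}.
Split {q6,q8} by δ(·,a) → {q6} and {q8}.
No further refinement is possible. Final partition (7 blocks): {q0,q5,q9} | {q3} | {q6} | {q10,q11} | {q7} | {q1} | {q8}.
q11 and q6 end up in different blocks, so they are distinguishable. For instance, the string 'aa' is accepted from only q6.

Yes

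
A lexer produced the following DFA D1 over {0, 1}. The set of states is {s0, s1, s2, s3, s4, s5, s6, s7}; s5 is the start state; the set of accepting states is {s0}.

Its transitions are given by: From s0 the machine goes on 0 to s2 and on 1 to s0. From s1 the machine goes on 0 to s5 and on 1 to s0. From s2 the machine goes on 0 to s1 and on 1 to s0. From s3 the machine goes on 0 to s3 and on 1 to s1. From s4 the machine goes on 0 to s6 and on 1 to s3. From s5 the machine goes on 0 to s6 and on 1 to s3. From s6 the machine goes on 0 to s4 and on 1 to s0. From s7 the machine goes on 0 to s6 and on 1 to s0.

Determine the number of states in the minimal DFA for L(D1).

5

First remove the unreachable states {s7}; 7 states remain.
P0 = {s0} | {s1,s2,s3,s4,s5,s6}.
On input 1, block {s1,s2,s3,s4,s5,s6} splits into {s1,s2,s6} and {s3,s4,s5}.
Refine {s1,s2,s6} on symbol 0: members go to different blocks, giving {s1,s6} and {s2}.
On input 0, block {s3,s4,s5} splits into {s4,s5} and {s3}.
No further refinement is possible. Final partition (5 blocks): {s0} | {s1,s6} | {s4,s5} | {s2} | {s3}.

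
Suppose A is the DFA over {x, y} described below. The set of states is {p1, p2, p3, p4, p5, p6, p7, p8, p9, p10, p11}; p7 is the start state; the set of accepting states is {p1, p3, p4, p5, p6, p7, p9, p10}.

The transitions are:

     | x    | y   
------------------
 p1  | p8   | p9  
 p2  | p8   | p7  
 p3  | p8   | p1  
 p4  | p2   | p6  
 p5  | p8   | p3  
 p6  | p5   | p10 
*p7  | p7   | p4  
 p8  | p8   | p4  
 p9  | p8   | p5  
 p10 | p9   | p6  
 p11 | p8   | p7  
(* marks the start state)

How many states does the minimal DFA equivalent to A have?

States {p11} cannot be reached from the start state, so discard them.
Start with accepting vs non-accepting: {p1,p3,p4,p5,p6,p7,p9,p10} | {p2,p8}.
On input x, block {p1,p3,p4,p5,p6,p7,p9,p10} splits into {p1,p3,p4,p5,p9} and {p6,p7,p10}.
On input y, block {p1,p3,p4,p5,p9} splits into {p1,p3,p5,p9} and {p4}.
Refine {p2,p8} on symbol y: members go to different blocks, giving {p2} and {p8}.
Split {p6,p7,p10} by δ(·,x) → {p6,p10} and {p7}.
The partition is now stable with 6 blocks: {p1,p3,p5,p9} | {p2} | {p6,p10} | {p4} | {p8} | {p7}.

6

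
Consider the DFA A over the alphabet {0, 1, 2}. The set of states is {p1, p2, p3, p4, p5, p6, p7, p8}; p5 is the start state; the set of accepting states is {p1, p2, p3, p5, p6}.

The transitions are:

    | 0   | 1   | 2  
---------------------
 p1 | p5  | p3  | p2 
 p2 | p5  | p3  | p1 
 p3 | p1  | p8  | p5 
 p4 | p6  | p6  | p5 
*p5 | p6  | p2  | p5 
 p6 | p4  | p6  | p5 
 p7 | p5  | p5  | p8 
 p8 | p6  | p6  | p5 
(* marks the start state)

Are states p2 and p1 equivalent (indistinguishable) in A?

Reachable states from the start: {p1,p2,p3,p4,p5,p6,p8}. Unreachable: {p7} — drop them.
Initial partition by acceptance: {p1,p2,p3,p5,p6} | {p4,p8}.
Refine {p1,p2,p3,p5,p6} on symbol 0: members go to different blocks, giving {p1,p2,p3,p5} and {p6}.
Refine {p1,p2,p3,p5} on symbol 0: members go to different blocks, giving {p1,p2,p3} and {p5}.
Split {p1,p2,p3} by δ(·,0) → {p1,p2} and {p3}.
No further refinement is possible. Final partition (5 blocks): {p1,p2} | {p4,p8} | {p6} | {p5} | {p3}.
p2 and p1 lie in the same block of the stable partition, so they are equivalent — no string distinguishes them.

Yes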